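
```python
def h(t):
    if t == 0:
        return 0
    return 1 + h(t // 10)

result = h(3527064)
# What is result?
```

Count of digits of 3527064: 7

Answer: 7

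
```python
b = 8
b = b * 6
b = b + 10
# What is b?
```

Trace:
`b = 8` → b = 8
`b = b * 6` → b = 48
`b = b + 10` → b = 58
So b = 58

Answer: 58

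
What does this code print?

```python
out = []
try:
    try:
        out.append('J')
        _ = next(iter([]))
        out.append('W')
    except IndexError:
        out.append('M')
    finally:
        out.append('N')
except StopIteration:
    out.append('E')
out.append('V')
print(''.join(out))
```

Execution trace: 'J' (try body) → 'N' (finally) → 'E' (outer except StopIteration) → 'V' (after the try/except). Output: JNEV

Answer: JNEV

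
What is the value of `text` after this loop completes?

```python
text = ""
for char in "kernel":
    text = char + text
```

Reverse 'kernel'
`text` takes the values: "" → "k" → "ek" → "rek" → "nrek" → "enrek" → "lenrek"

Answer: "lenrek"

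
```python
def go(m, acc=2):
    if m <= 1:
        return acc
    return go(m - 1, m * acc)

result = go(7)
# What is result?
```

Accumulator trace (n, acc): (7, 2) -> (6, 14) -> (5, 84) -> (4, 420) -> (3, 1680) -> (2, 5040) -> (1, 10080) -> return 10080

Answer: 10080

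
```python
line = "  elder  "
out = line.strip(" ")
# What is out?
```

Trace:
`line = "  elder  "` → line = '  elder  '
`out = line.strip(" ")` → out = 'elder'
So out = 'elder'

Answer: 'elder'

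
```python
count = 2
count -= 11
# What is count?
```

Trace:
`count = 2` → count = 2
`count -= 11` → count = -9
So count = -9

Answer: -9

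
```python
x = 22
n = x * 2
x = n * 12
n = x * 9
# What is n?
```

Trace:
`x = 22` → x = 22
`n = x * 2` → n = 44
`x = n * 12` → x = 528
`n = x * 9` → n = 4752
So n = 4752

Answer: 4752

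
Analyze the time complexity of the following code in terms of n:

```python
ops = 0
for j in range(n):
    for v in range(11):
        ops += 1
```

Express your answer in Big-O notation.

Each loop level contributes: n × 1. Multiplying the contributions gives O(n).

Answer: O(n)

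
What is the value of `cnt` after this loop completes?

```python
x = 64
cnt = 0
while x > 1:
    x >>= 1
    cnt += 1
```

Count right shifts until 1
`cnt` takes the values: 0 → 1 → 2 → 3 → 4 → 5 → 6

Answer: 6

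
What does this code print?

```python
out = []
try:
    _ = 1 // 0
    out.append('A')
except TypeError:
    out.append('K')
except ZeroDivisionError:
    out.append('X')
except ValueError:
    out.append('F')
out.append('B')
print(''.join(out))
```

Execution trace: 'X' (except ZeroDivisionError) → 'B' (after the try/except). Output: XB

Answer: XB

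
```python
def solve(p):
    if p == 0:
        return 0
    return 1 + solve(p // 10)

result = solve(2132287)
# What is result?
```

Count of digits of 2132287: 7

Answer: 7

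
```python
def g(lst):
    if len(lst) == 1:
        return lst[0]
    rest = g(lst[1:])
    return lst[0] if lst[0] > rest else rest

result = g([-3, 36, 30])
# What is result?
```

Recursive max over [-3, 36, 30] = 36

Answer: 36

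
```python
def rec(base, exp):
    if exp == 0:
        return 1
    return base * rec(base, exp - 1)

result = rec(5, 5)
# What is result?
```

rec(5, 5) = 5 * 5 * 5 * 5 * 5 = 3125

Answer: 3125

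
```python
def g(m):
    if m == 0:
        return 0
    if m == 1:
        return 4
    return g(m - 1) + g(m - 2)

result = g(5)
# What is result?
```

Build up from base cases: g(0)=0, g(1)=4, g(2)=4, g(3)=8, g(4)=12, g(5)=20

Answer: 20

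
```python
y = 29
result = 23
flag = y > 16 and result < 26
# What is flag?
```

Trace:
`y = 29` → y = 29
`result = 23` → result = 23
`flag = y > 16 and result < 26` → flag = True
So flag = True

Answer: True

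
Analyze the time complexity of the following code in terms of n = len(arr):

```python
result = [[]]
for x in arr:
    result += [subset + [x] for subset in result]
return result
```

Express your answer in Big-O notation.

This is subset (power-set) generation — 2^n subsets, each materialised as a list of up to n elements. Time complexity: O(n · 2^n).

Answer: O(n · 2^n)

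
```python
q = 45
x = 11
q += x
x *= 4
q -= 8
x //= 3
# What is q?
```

Trace:
`q = 45` → q = 45
`x = 11` → x = 11
`q += x` → q = 56
`x *= 4` → x = 44
`q -= 8` → q = 48
`x //= 3` → x = 14
So q = 48

Answer: 48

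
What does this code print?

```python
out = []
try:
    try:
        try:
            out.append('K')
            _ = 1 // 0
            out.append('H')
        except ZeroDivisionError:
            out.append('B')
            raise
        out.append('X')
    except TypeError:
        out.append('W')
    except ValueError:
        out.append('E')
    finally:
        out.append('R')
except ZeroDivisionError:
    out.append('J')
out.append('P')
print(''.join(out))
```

Execution trace: 'K' (inner try body) → 'B' (inner except ZeroDivisionError) → 'R' (finally) → 'J' (outer except ZeroDivisionError) → 'P' (after the try/except). Output: KBRJP

Answer: KBRJP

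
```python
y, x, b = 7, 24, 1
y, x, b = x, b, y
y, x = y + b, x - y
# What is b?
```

Trace:
`y, x, b = 7, 24, 1` → y = 7; x = 24; b = 1
`y, x, b = x, b, y` → y = 24; x = 1; b = 7
`y, x = y + b, x - y` → y = 31; x = -23
So b = 7

Answer: 7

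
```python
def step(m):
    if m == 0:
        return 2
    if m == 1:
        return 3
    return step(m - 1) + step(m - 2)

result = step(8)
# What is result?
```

Build up from base cases: step(0)=2, step(1)=3, step(2)=5, step(3)=8, step(4)=13, step(5)=21, step(6)=34, ..., step(8)=89

Answer: 89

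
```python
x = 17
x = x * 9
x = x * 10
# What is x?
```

Trace:
`x = 17` → x = 17
`x = x * 9` → x = 153
`x = x * 10` → x = 1530
So x = 1530

Answer: 1530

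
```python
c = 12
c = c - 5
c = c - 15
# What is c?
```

Trace:
`c = 12` → c = 12
`c = c - 5` → c = 7
`c = c - 15` → c = -8
So c = -8

Answer: -8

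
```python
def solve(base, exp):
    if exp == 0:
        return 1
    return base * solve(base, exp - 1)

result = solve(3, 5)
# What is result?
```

solve(3, 5) = 3 * 3 * 3 * 3 * 3 = 243

Answer: 243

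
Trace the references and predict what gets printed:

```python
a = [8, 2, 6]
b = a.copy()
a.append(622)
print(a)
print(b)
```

Key concept: list.copy() creates independent copy.
Step by step:
`a = [8, 2, 6]` → a = [8, 2, 6]
`b = a.copy()` → b = [8, 2, 6]
`a.append(622)` → a = [8, 2, 6, 622]
`print(a)` → prints [8, 2, 6, 622]
`print(b)` → prints [8, 2, 6]

Answer:
[8, 2, 6, 622]
[8, 2, 6]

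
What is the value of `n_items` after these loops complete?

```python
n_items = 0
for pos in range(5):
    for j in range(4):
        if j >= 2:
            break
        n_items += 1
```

Inner breaks at 2, outer runs 5 times
`n_items` takes the values: 0 → 1 → 2 → 3 → 4 → 5 → 6 → 7 → 8 → 9 → 10

Answer: 10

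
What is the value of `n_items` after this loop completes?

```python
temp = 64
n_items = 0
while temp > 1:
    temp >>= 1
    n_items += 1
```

Count right shifts until 1
`n_items` takes the values: 0 → 1 → 2 → 3 → 4 → 5 → 6

Answer: 6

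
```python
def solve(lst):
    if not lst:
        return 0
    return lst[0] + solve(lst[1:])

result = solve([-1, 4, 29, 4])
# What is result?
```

(-1) + 4 + 29 + 4 + 0 = 36

Answer: 36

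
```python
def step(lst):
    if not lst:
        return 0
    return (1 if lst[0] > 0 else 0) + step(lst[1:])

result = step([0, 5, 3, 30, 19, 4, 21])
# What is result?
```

Count of positive elements in [0, 5, 3, 30, 19, 4, 21] = 6

Answer: 6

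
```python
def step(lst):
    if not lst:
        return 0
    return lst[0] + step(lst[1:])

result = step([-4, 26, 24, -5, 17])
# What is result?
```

(-4) + 26 + 24 + (-5) + 17 + 0 = 58

Answer: 58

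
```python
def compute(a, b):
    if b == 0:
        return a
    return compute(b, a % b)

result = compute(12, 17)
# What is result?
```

compute(12, 17) -> compute(17, 12) -> compute(12, 5) -> compute(5, 2) -> compute(2, 1) -> compute(1, 0) -> 1

Answer: 1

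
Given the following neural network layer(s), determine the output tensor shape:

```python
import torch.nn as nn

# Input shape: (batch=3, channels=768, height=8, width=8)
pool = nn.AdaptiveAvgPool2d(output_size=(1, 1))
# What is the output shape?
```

Input: (3, 768, 8, 8) -> Output: (3, 768, 1, 1)

Answer: (3, 768, 1, 1)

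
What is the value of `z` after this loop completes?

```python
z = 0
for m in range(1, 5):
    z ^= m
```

XOR of 1 to 4
`z` takes the values: 0 → 1 → 3 → 0 → 4

Answer: 4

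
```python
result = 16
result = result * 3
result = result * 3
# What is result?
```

Trace:
`result = 16` → result = 16
`result = result * 3` → result = 48
`result = result * 3` → result = 144
So result = 144

Answer: 144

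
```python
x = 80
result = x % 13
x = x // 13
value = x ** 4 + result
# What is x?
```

Trace:
`x = 80` → x = 80
`result = x % 13` → result = 2
`x = x // 13` → x = 6
`value = x ** 4 + result` → value = 1298
So x = 6

Answer: 6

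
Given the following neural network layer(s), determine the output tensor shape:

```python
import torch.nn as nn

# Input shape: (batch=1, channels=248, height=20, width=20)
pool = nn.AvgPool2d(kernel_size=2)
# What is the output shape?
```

Input: (1, 248, 20, 20) -> Output: (1, 248, 10, 10)

Answer: (1, 248, 10, 10)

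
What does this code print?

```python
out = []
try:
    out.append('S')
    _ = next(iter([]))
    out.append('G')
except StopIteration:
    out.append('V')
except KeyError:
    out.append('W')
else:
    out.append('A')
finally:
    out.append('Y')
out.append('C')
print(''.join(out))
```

Execution trace: 'S' (try body) → 'V' (except StopIteration) → 'Y' (finally) → 'C' (after the try/except). Output: SVYC

Answer: SVYC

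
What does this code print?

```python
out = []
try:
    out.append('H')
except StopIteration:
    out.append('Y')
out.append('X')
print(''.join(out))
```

Execution trace: 'H' (try body, no exception) → 'X' (after the try/except). Output: HX

Answer: HX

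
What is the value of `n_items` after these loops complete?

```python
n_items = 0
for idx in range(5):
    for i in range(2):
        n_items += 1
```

5 * 2 = 10
`n_items` takes the values: 0 → 1 → 2 → 3 → 4 → 5 → 6 → 7 → 8 → 9 → 10

Answer: 10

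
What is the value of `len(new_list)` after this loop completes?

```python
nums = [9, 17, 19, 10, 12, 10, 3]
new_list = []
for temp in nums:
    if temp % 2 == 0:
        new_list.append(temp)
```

Count even numbers in [9, 17, 19, 10, 12, 10, 3]
`new_list` takes the values: [] → [10] → [10, 12] → [10, 12, 10]
So `len(new_list)` = 3

Answer: 3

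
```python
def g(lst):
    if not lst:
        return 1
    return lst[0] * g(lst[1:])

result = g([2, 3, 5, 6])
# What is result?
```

Product over [2, 3, 5, 6] = 2 * 3 * 5 * 6 = 180

Answer: 180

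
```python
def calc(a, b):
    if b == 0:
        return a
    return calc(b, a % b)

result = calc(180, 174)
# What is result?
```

calc(180, 174) -> calc(174, 6) -> calc(6, 0) -> 6

Answer: 6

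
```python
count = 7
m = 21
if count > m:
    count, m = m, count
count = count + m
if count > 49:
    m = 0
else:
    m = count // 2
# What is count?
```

Trace:
`count = 7` → count = 7
`m = 21` → m = 21
`if count > m: ...` → count > m is False → no variable changes
`count = count + m` → count = 28
`if count > 49: ...` → count > 49 is False, take else branch → m = 14
So count = 28

Answer: 28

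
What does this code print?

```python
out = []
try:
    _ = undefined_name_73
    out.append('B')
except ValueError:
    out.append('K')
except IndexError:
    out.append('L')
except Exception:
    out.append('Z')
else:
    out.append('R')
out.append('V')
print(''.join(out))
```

Execution trace: 'Z' (except Exception) → 'V' (after the try/except). Output: ZV

Answer: ZV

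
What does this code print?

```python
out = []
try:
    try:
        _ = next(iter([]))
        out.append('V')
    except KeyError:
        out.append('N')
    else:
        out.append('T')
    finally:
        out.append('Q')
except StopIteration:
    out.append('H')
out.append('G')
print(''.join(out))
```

Execution trace: 'Q' (finally) → 'H' (outer except StopIteration) → 'G' (after the try/except). Output: QHG

Answer: QHG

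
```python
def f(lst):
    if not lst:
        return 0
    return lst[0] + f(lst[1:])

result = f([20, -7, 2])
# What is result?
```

20 + (-7) + 2 + 0 = 15

Answer: 15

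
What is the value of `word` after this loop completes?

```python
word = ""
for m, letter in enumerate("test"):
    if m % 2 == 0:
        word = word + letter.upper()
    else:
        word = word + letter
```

Uppercase even positions in 'test'
`word` takes the values: "" → "T" → "Te" → "TeS" → "TeSt"

Answer: "TeSt"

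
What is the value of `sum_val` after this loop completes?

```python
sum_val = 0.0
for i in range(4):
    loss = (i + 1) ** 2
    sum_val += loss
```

Sum of squared losses 1² + 2² + ... + 4²
`sum_val` takes the values: 0.0 → 1.0 → 5.0 → 14.0 → 30.0

Answer: 30.0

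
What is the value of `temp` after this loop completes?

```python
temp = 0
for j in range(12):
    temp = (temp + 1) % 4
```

Increment mod 4, 12 times = 0
`temp` takes the values: 0 → 1 → 2 → 3 → 0 → 1 → 2 → 3 → 0 → 1 → 2 → 3 → 0

Answer: 0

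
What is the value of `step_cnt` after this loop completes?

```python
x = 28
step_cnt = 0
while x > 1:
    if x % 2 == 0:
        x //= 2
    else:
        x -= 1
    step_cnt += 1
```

Steps to reduce 28 to 1
`step_cnt` takes the values: 0 → 1 → 2 → 3 → 4 → 5 → 6

Answer: 6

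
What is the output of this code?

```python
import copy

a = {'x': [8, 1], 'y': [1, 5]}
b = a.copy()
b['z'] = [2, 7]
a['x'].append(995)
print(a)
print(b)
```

Key concept: shallow copy of dict with mutable values.
Step by step:
`a = {'x': [8, 1], 'y': [1, 5]}` → a = {'x': [8, 1], 'y': [1, 5]}
`b = a.copy()` → b = {'x': [8, 1], 'y': [1, 5]}
`b['z'] = [2, 7]` → b = {'x': [8, 1], 'y': [1, 5], 'z': [2, 7]}
`a['x'].append(995)` → a = {'x': [8, 1, 995], 'y': [1, 5]}; b = {'x': [8, 1, 995], 'y': [1, 5], 'z': [2, 7]}
`print(a)` → prints {'x': [8, 1, 995], 'y': [1, 5]}
`print(b)` → prints {'x': [8, 1, 995], 'y': [1, 5], 'z': [2, 7]}

Answer:
{'x': [8, 1, 995], 'y': [1, 5]}
{'x': [8, 1, 995], 'y': [1, 5], 'z': [2, 7]}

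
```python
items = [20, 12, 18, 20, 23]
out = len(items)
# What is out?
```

Trace:
`items = [20, 12, 18, 20, 23]` → items = [20, 12, 18, 20, 23]
`out = len(items)` → out = 5
So out = 5

Answer: 5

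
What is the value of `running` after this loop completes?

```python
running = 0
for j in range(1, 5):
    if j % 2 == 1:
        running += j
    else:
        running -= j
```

Add odd, subtract even
`running` takes the values: 0 → 1 → -1 → 2 → -2

Answer: -2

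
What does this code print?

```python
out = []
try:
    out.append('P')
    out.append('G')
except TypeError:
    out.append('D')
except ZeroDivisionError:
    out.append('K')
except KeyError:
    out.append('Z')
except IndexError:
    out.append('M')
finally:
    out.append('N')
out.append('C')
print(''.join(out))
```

Execution trace: 'P' (try body) → 'G' (try body, no exception) → 'N' (finally) → 'C' (after the try/except). Output: PGNC

Answer: PGNC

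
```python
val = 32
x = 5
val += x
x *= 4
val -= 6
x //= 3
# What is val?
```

Trace:
`val = 32` → val = 32
`x = 5` → x = 5
`val += x` → val = 37
`x *= 4` → x = 20
`val -= 6` → val = 31
`x //= 3` → x = 6
So val = 31

Answer: 31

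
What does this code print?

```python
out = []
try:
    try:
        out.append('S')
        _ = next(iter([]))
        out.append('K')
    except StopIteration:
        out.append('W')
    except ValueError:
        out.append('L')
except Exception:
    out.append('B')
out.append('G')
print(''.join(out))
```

Execution trace: 'S' (inner try body) → 'W' (inner except StopIteration) → 'G' (after the try/except). Output: SWG

Answer: SWG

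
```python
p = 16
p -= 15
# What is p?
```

Trace:
`p = 16` → p = 16
`p -= 15` → p = 1
So p = 1

Answer: 1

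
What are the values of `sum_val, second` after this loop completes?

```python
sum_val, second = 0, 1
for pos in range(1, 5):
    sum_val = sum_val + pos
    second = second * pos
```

Sum and factorial of 1 to 4
`sum_val, second` takes the values: (0, 1) → (1, 1) → (3, 1) → (3, 2) → (6, 2) → (6, 6) → (10, 6) → (10, 24)

Answer: 10, 24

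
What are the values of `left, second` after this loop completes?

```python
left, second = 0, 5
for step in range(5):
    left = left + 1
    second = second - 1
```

left goes 0→5, second goes 5→0
`left, second` takes the values: (0, 5) → (1, 5) → (1, 4) → (2, 4) → (2, 3) → (3, 3) → (3, 2) → (4, 2) → (4, 1) → (5, 1) → (5, 0)

Answer: 5, 0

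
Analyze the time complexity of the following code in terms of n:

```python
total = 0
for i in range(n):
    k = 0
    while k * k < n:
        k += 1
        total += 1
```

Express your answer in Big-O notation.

Each loop level contributes: n × √n. Multiplying the contributions gives O(n√n).

Answer: O(n√n)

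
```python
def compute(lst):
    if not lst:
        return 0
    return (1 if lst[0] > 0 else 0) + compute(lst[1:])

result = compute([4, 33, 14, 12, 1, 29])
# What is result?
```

Count of positive elements in [4, 33, 14, 12, 1, 29] = 6

Answer: 6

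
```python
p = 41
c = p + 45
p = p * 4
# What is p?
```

Trace:
`p = 41` → p = 41
`c = p + 45` → c = 86
`p = p * 4` → p = 164
So p = 164

Answer: 164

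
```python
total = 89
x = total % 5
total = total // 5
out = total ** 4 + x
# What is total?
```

Trace:
`total = 89` → total = 89
`x = total % 5` → x = 4
`total = total // 5` → total = 17
`out = total ** 4 + x` → out = 83525
So total = 17

Answer: 17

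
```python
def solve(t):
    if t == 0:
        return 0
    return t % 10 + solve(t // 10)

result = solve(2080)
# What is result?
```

Sum of digits of 2080: 0 + 8 + 0 + 2 = 10

Answer: 10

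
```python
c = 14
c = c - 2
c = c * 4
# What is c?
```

Trace:
`c = 14` → c = 14
`c = c - 2` → c = 12
`c = c * 4` → c = 48
So c = 48

Answer: 48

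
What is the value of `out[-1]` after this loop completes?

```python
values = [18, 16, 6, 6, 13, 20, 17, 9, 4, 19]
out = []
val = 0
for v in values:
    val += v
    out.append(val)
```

Cumulative sum ends at 128
`out` takes the values: [] → [18] → [18, 34] → [18, 34, 40] → [18, 34, 40, 46] → [18, 34, 40, 46, 59] → [18, 34, 40, 46, 59, 79] → [18, 34, 40, 46, 59, 79, 96] → [18, 34, 40, 46, 59, 79, 96, 105] → [18, 34, 40, 46, 59, 79, 96, 105, 109] → [18, 34, 40, 46, 59, 79, 96, 105, 109, 128]
So `out[-1]` = 128

Answer: 128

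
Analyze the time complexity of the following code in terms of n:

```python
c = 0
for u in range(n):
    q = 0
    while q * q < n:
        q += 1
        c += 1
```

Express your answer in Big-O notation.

Each loop level contributes: n × √n. Multiplying the contributions gives O(n√n).

Answer: O(n√n)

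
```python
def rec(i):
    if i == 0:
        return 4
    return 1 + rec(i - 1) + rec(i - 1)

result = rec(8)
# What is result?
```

rec(i) = 1 + 2·rec(i-1), rec(0)=4. Closed form: (4+1)·2^8 - 1 = 1279.

Answer: 1279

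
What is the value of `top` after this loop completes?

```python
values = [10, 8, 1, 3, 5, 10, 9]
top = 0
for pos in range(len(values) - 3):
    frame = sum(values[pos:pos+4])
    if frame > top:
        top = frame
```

Max sum of 4-element window in [10, 8, 1, 3, 5, 10, 9]
`top` takes the values: 0 → 22 → 27

Answer: 27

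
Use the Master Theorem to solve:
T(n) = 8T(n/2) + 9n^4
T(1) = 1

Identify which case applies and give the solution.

a=8, b=2, f(n)=9n^4. log_2(8) = 3. Since c=4 > 3 and the regularity condition holds (8(n/2)^4 = (8/2^4)n^4 with 8/2^4 < 1), Case 3 applies: T(n) = Θ(f(n)) = O(n^4).

Answer: O(n^4) - Case 3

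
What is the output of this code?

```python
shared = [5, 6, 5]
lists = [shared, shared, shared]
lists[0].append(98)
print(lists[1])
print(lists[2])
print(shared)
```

Key concept: list of same reference.
Step by step:
`shared = [5, 6, 5]` → shared = [5, 6, 5]
`lists = [shared, shared, shared]` → lists = [[5, 6, 5], [5, 6, 5], [5, 6, 5]]
`lists[0].append(98)` → shared = [5, 6, 5, 98]; lists = [[5, 6, 5, 98], [5, 6, 5, 98], [5, 6, 5, 98]]
`print(lists[1])` → prints [5, 6, 5, 98]
`print(lists[2])` → prints [5, 6, 5, 98]
`print(shared)` → prints [5, 6, 5, 98]

Answer:
[5, 6, 5, 98]
[5, 6, 5, 98]
[5, 6, 5, 98]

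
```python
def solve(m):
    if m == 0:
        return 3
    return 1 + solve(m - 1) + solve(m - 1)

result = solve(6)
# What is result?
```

solve(m) = 1 + 2·solve(m-1), solve(0)=3. Closed form: (3+1)·2^6 - 1 = 255.

Answer: 255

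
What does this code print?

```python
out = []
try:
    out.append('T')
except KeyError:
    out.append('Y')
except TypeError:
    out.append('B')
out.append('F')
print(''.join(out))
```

Execution trace: 'T' (try body, no exception) → 'F' (after the try/except). Output: TF

Answer: TF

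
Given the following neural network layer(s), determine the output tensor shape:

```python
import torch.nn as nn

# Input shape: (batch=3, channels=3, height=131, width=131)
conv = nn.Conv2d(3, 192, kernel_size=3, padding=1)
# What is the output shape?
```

Input: (3, 3, 131, 131) -> Output: (3, 192, 131, 131)

Answer: (3, 192, 131, 131)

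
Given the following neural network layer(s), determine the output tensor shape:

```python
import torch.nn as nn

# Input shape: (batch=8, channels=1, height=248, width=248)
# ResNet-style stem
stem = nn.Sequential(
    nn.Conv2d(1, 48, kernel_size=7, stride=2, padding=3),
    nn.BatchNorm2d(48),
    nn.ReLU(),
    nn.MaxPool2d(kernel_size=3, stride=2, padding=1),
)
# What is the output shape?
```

Input: (8, 1, 248, 248) -> after Conv2d 7x7 stride=2: (8, 48, 124, 124) -> Output: (8, 48, 62, 62)

Answer: (8, 48, 62, 62)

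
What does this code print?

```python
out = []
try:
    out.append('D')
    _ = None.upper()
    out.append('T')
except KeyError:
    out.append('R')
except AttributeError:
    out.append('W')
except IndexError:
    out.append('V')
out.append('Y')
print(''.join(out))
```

Execution trace: 'D' (try body) → 'W' (except AttributeError) → 'Y' (after the try/except). Output: DWY

Answer: DWY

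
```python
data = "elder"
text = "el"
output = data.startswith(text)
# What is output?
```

Trace:
`data = "elder"` → data = 'elder'
`text = "el"` → text = 'el'
`output = data.startswith(text)` → output = True
So output = True

Answer: True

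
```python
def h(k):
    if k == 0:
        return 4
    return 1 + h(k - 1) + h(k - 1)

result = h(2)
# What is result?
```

h(k) = 1 + 2·h(k-1), h(0)=4. Closed form: (4+1)·2^2 - 1 = 19.

Answer: 19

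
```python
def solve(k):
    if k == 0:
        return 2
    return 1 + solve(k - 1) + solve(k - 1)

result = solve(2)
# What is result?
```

solve(k) = 1 + 2·solve(k-1), solve(0)=2. Closed form: (2+1)·2^2 - 1 = 11.

Answer: 11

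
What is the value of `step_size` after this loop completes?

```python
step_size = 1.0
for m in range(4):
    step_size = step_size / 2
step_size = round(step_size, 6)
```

Halving LR 4 times: 1 / 2^4
`step_size` takes the values: 1.0 → 0.5 → 0.25 → 0.125 → 0.0625

Answer: 0.0625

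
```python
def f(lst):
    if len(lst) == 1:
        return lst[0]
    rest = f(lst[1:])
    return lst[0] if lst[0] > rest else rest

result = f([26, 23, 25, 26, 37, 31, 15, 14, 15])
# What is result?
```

Recursive max over [26, 23, 25, 26, 37, 31, 15, 14, 15] = 37

Answer: 37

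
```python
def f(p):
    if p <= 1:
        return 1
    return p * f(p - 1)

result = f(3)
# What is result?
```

f(3) = 3 * 2 * 1 = 6

Answer: 6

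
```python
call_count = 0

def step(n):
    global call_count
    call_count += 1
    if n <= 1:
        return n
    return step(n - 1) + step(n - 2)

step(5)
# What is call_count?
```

Calls(n) = 1 + Calls(n-1) + Calls(n-2); Calls(0)=Calls(1)=1. For n=5 this gives 15.

Answer: 15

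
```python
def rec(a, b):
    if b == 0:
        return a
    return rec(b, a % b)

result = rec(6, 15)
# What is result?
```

rec(6, 15) -> rec(15, 6) -> rec(6, 3) -> rec(3, 0) -> 3

Answer: 3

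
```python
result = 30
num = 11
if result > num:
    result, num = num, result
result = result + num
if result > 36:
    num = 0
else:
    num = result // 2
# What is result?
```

Trace:
`result = 30` → result = 30
`num = 11` → num = 11
`if result > num: ...` → result > num is True → result = 11; num = 30
`result = result + num` → result = 41
`if result > 36: ...` → result > 36 is True → num = 0
So result = 41

Answer: 41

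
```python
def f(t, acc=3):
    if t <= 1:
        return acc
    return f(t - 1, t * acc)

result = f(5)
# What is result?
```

Accumulator trace (n, acc): (5, 3) -> (4, 15) -> (3, 60) -> (2, 180) -> (1, 360) -> return 360

Answer: 360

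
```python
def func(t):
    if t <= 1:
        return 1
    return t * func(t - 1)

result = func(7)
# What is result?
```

func(7) = 7 * 6 * 5 * 4 * 3 * 2 * 1 = 5040

Answer: 5040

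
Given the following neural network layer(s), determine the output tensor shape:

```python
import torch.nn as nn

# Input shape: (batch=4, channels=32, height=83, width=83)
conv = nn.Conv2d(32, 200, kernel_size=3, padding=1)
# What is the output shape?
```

Input: (4, 32, 83, 83) -> Output: (4, 200, 83, 83)

Answer: (4, 200, 83, 83)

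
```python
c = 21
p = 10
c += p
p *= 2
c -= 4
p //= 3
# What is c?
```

Trace:
`c = 21` → c = 21
`p = 10` → p = 10
`c += p` → c = 31
`p *= 2` → p = 20
`c -= 4` → c = 27
`p //= 3` → p = 6
So c = 27

Answer: 27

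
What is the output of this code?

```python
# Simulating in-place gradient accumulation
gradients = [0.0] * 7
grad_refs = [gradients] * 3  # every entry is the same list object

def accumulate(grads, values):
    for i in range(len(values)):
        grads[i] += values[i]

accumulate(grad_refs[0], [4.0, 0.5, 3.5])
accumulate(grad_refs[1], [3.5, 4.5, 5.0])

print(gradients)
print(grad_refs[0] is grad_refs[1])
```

Key concept: gradient accumulation aliasing.
Step by step:
`gradients = [0.0] * 7` → gradients = [0.0, 0.0, 0.0, 0.0, 0.0, 0.0, 0.0]
`grad_refs = [gradients] * 3` → grad_refs = [[0.0, 0.0, 0.0, 0.0, 0.0, 0.0, 0.0], [0.0, 0.0, 0.0, 0.0, 0.0, 0.0, 0.0], [0.0, 0.0, 0.0, 0.0, 0.0, 0.0, 0.0]]
`accumulate(grad_refs[0], [4.0, 0.5, 3.5])` → gradients = [4.0, 0.5, 3.5, 0.0, 0.0, 0.0, 0.0]; grad_refs = [[4.0, 0.5, 3.5, 0.0, 0.0, 0.0, 0.0], [4.0, 0.5, 3.5, 0.0, 0.0, 0.0, 0.0], [4.0, 0.5, 3.5, 0.0, 0.0, 0.0, 0.0]]
`accumulate(grad_refs[1], [3.5, 4.5, 5.0])` → gradients = [7.5, 5.0, 8.5, 0.0, 0.0, 0.0, 0.0]; grad_refs = [[7.5, 5.0, 8.5, 0.0, 0.0, 0.0, 0.0], [7.5, 5.0, 8.5, 0.0, 0.0, 0.0, 0.0], [7.5, 5.0, 8.5, 0.0, 0.0, 0.0, 0.0]]
`print(gradients)` → prints [7.5, 5.0, 8.5, 0.0, 0.0, 0.0, 0.0]
`print(grad_refs[0] is grad_refs[1])` → prints True

Answer:
[7.5, 5.0, 8.5, 0.0, 0.0, 0.0, 0.0]
True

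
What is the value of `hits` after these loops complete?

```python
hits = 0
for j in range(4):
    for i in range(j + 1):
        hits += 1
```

Triangle: 1 + 2 + ... + 4
`hits` takes the values: 0 → 1 → 2 → 3 → 4 → 5 → 6 → 7 → 8 → 9 → 10

Answer: 10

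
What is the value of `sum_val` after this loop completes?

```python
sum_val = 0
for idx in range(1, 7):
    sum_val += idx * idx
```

Sum of squares 1² to 6² = 91
`sum_val` takes the values: 0 → 1 → 5 → 14 → 30 → 55 → 91

Answer: 91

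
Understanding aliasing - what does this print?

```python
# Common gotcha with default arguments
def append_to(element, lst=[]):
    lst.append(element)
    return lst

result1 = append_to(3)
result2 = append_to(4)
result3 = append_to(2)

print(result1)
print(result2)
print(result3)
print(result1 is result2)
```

Key concept: mutable default argument gotcha.
Step by step:
`result1 = append_to(3)` → result1 = [3]
`result2 = append_to(4)` → result1 = [3, 4] (same object as result2); result2 = [3, 4] (same object as result1)
`result3 = append_to(2)` → result1 = [3, 4, 2] (same object as result2, result3); result2 = [3, 4, 2] (same object as result1, result3); result3 = [3, 4, 2] (same object as result1, result2)
`print(result1)` → prints [3, 4, 2]
`print(result2)` → prints [3, 4, 2]
`print(result3)` → prints [3, 4, 2]
`print(result1 is result2)` → prints True

Answer:
[3, 4, 2]
[3, 4, 2]
[3, 4, 2]
True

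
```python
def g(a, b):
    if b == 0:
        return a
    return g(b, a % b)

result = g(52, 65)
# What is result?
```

g(52, 65) -> g(65, 52) -> g(52, 13) -> g(13, 0) -> 13

Answer: 13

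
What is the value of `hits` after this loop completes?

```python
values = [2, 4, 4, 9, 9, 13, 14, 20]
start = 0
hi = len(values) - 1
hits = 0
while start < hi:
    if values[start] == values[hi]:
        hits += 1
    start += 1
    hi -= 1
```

Count matching pairs from ends
`hits` takes the values: 0 → 1

Answer: 1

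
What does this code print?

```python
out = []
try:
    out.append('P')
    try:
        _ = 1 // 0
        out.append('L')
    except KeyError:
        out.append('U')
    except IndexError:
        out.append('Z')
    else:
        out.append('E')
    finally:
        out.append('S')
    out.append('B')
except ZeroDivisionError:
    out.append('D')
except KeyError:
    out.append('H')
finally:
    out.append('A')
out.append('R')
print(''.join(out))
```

Execution trace: 'P' (try body) → 'S' (inner finally) → 'D' (except ZeroDivisionError) → 'A' (finally) → 'R' (after the try/except). Output: PSDAR

Answer: PSDAR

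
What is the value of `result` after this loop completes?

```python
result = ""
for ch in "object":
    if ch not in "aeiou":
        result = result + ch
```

Remove vowels from 'object'
`result` takes the values: "" → "b" → "bj" → "bjc" → "bjct"

Answer: "bjct"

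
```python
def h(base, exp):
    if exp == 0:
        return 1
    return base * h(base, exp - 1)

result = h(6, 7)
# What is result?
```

h(6, 7) = 6 * 6 * 6 * 6 * 6 * 6 * 6 = 279936

Answer: 279936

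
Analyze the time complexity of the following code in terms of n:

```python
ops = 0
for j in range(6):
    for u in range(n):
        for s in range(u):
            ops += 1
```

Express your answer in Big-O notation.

Each loop level contributes: 1 × n × n. Multiplying the contributions gives O(n^2).

Answer: O(n^2)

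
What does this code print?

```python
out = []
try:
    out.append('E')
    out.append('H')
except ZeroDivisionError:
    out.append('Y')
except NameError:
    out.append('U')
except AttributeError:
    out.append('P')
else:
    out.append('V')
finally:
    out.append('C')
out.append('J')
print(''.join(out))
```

Execution trace: 'E' (try body) → 'H' (try body, no exception) → 'V' (else) → 'C' (finally) → 'J' (after the try/except). Output: EHVCJ

Answer: EHVCJ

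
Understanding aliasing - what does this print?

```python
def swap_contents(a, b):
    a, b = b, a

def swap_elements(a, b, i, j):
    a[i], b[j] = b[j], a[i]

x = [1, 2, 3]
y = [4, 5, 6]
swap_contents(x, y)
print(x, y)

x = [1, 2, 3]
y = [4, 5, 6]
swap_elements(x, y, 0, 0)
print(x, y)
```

Key concept: parameter rebinding vs mutation.
Step by step:
`x = [1, 2, 3]` → x = [1, 2, 3]
`y = [4, 5, 6]` → y = [4, 5, 6]
`swap_contents(x, y)` → no visible change to tracked variables
`print(x, y)` → prints [1, 2, 3] [4, 5, 6]
`x = [1, 2, 3]` → x = [1, 2, 3]
`y = [4, 5, 6]` → y = [4, 5, 6]
`swap_elements(x, y, 0, 0)` → x = [4, 2, 3]; y = [1, 5, 6]
`print(x, y)` → prints [4, 2, 3] [1, 5, 6]

Answer:
[1, 2, 3] [4, 5, 6]
[4, 2, 3] [1, 5, 6]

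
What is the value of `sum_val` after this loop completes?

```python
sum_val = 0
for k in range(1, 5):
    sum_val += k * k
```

Sum of squares 1² to 4² = 30
`sum_val` takes the values: 0 → 1 → 5 → 14 → 30

Answer: 30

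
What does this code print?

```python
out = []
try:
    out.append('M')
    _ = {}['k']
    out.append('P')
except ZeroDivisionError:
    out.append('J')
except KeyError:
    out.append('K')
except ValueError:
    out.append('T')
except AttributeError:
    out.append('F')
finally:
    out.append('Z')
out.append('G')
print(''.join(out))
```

Execution trace: 'M' (try body) → 'K' (except KeyError) → 'Z' (finally) → 'G' (after the try/except). Output: MKZG

Answer: MKZG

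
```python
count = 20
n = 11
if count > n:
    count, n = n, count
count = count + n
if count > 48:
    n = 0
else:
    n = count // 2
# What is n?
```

Trace:
`count = 20` → count = 20
`n = 11` → n = 11
`if count > n: ...` → count > n is True → count = 11; n = 20
`count = count + n` → count = 31
`if count > 48: ...` → count > 48 is False, take else branch → n = 15
So n = 15

Answer: 15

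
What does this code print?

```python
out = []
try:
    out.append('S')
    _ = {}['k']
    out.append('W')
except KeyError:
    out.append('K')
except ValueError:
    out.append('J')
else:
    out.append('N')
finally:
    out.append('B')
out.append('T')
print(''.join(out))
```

Execution trace: 'S' (try body) → 'K' (except KeyError) → 'B' (finally) → 'T' (after the try/except). Output: SKBT

Answer: SKBT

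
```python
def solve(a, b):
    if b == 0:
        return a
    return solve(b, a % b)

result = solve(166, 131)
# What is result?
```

solve(166, 131) -> solve(131, 35) -> solve(35, 26) -> solve(26, 9) -> solve(9, 8) -> solve(8, 1) -> solve(1, 0) -> 1

Answer: 1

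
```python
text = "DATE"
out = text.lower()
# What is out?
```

Trace:
`text = "DATE"` → text = 'DATE'
`out = text.lower()` → out = 'date'
So out = 'date'

Answer: 'date'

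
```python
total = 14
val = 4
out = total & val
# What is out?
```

Trace:
`total = 14` → total = 14
`val = 4` → val = 4
`out = total & val` → out = 4
So out = 4

Answer: 4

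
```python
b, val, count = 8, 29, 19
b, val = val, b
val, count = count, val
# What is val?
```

Trace:
`b, val, count = 8, 29, 19` → b = 8; val = 29; count = 19
`b, val = val, b` → b = 29; val = 8
`val, count = count, val` → val = 19; count = 8
So val = 19

Answer: 19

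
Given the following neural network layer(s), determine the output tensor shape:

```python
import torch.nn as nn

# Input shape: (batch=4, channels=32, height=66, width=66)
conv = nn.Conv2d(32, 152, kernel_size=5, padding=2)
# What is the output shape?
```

Input: (4, 32, 66, 66) -> Output: (4, 152, 66, 66)

Answer: (4, 152, 66, 66)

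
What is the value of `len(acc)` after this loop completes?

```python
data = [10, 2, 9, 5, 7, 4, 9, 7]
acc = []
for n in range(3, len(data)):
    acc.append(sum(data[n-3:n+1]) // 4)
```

Number of 4-element averages
`acc` takes the values: [] → [6] → [6, 5] → [6, 5, 6] → [6, 5, 6, 6] → [6, 5, 6, 6, 6]
So `len(acc)` = 5

Answer: 5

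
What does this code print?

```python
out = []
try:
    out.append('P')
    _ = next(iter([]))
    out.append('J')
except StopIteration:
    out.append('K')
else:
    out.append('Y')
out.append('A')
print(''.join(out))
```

Execution trace: 'P' (try body) → 'K' (except StopIteration) → 'A' (after the try/except). Output: PKA

Answer: PKA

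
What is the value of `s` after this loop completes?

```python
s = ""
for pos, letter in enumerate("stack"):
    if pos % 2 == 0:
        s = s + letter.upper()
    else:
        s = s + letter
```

Uppercase even positions in 'stack'
`s` takes the values: "" → "S" → "St" → "StA" → "StAc" → "StAcK"

Answer: "StAcK"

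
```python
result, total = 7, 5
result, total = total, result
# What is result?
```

Trace:
`result, total = 7, 5` → result = 7; total = 5
`result, total = total, result` → result = 5; total = 7
So result = 5

Answer: 5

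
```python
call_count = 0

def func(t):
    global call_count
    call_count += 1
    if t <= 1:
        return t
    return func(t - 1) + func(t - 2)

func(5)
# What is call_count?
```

Calls(t) = 1 + Calls(t-1) + Calls(t-2); Calls(0)=Calls(1)=1. For t=5 this gives 15.

Answer: 15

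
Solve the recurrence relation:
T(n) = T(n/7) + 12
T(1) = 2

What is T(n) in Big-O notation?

Each step divides n by 7 and adds 12. After log_7(n) steps we reach T(1)=2. So T(n) = 12·log_7(n) + 2 = O(log n).

Answer: O(log n)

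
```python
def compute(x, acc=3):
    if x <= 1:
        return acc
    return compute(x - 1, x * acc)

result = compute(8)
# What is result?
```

Accumulator trace (n, acc): (8, 3) -> (7, 24) -> (6, 168) -> (5, 1008) -> (4, 5040) -> (3, 20160) -> (2, 60480) -> (1, 120960) -> return 120960

Answer: 120960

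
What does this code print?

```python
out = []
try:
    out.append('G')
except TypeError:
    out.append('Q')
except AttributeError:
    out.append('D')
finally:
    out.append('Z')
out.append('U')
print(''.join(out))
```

Execution trace: 'G' (try body, no exception) → 'Z' (finally) → 'U' (after the try/except). Output: GZU

Answer: GZU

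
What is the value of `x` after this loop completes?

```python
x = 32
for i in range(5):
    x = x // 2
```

Halve 5 times: 32 // 2^5 = 1
`x` takes the values: 32 → 16 → 8 → 4 → 2 → 1

Answer: 1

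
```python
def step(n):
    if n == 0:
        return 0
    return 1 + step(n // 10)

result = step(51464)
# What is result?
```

Count of digits of 51464: 5

Answer: 5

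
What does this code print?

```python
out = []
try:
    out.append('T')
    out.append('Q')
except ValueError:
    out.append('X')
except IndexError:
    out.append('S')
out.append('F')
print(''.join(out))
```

Execution trace: 'T' (try body) → 'Q' (try body, no exception) → 'F' (after the try/except). Output: TQF

Answer: TQF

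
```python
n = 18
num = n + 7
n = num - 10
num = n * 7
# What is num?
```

Trace:
`n = 18` → n = 18
`num = n + 7` → num = 25
`n = num - 10` → n = 15
`num = n * 7` → num = 105
So num = 105

Answer: 105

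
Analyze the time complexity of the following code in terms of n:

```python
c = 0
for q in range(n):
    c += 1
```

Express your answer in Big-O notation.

Each loop level contributes: n. Multiplying the contributions gives O(n).

Answer: O(n)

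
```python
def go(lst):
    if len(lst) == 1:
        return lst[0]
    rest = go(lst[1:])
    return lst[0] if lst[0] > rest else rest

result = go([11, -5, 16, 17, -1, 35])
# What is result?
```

Recursive max over [11, -5, 16, 17, -1, 35] = 35

Answer: 35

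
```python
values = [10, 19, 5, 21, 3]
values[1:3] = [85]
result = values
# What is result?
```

Trace:
`values = [10, 19, 5, 21, 3]` → values = [10, 19, 5, 21, 3]
`values[1:3] = [85]` → values = [10, 85, 21, 3]
`result = values` → result = [10, 85, 21, 3]
So result = [10, 85, 21, 3]

Answer: [10, 85, 21, 3]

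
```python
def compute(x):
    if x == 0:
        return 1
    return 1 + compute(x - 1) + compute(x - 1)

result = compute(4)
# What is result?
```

compute(x) = 1 + 2·compute(x-1), compute(0)=1. Closed form: (1+1)·2^4 - 1 = 31.

Answer: 31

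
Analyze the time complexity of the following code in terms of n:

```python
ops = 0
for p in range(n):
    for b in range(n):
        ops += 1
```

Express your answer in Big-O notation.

Each loop level contributes: n × n. Multiplying the contributions gives O(n^2).

Answer: O(n^2)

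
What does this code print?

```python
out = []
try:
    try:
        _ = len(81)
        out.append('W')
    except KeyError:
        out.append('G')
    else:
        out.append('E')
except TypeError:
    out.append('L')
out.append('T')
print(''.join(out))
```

Execution trace: 'L' (outer except TypeError) → 'T' (after the try/except). Output: LT

Answer: LT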